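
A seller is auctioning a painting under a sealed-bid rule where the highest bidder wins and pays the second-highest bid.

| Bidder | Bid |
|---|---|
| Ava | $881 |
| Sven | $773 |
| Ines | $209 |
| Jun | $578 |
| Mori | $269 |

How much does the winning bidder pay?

Highest bid: Ava at $881, so Ava wins.
Second-highest bid: Sven at $773 — that is the price the winner pays.

$773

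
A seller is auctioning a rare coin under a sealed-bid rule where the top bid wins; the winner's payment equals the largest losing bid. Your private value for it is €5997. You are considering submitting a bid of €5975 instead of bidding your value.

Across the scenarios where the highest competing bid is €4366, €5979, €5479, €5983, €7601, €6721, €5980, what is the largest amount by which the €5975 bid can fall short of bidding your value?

€4366: same outcome either way → loss €0.
€5979: truthful gives €18, deviation gives €0 → loss €18.
€5479: same outcome either way → loss €0.
€5983: truthful gives €14, deviation gives €0 → loss €14.
€7601: same outcome either way → loss €0.
€6721: same outcome either way → loss €0.
€5980: truthful gives €17, deviation gives €0 → loss €17.
Maximum loss: €18.

€18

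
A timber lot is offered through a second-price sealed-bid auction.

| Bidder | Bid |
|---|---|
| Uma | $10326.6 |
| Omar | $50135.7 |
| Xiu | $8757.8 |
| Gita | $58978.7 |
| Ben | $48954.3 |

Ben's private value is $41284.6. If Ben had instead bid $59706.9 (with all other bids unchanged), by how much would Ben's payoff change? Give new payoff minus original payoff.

−$17694.1

The highest bid among the other bidders is $58978.7; Ben's bid doesn't change that.
Original bid $48954.3: Ben is not highest (top rival bid is $58978.7); payoff $0.
Alternative bid $59706.9: Ben is highest, pays the top rival bid $58978.7; payoff $41284.6 − $58978.7 = −$17694.1.
Change in payoff = −$17694.1 − ($0) = −$17694.1.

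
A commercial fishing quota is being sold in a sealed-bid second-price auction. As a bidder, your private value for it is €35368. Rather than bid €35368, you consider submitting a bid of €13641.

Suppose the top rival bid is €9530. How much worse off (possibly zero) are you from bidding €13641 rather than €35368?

€0

Bidding your value €35368: you win (since €35368 > €9530) and pay €9530. Payoff €25838.
Bidding €13641: you win and pay €9530. Payoff €35368 − €9530 = €25838.
Difference = €25838 − €25838 = €0; both bids lead to the same outcome because the competing bid is below both your value and your alternative bid.
In a second-price auction your bid sets only whether you win, not what you pay, so bidding your true value is weakly dominant.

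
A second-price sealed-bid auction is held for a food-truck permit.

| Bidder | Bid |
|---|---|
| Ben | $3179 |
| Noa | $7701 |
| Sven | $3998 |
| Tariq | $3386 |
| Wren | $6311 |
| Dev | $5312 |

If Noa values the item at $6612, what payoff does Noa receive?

Highest bid: Noa at $7701, so Noa wins.
Second-highest bid: Wren at $6311 — that is the price the winner pays.
Noa's payoff = value − price = $6612 − $6311 = $301.

$301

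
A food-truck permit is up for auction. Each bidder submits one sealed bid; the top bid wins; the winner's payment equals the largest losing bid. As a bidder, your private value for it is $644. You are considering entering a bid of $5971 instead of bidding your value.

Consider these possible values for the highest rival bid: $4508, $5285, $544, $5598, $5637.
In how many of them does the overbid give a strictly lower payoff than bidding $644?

The deviation hurts exactly when the highest competing bid lies strictly between $644 and $5971 — overbidding then wins at a price above your value.
$4508: inside the interval → strictly worse (loss $3864).
$5285: inside the interval → strictly worse (loss $4641).
$544: below both → same outcome either way.
$5598: inside the interval → strictly worse (loss $4954).
$5637: inside the interval → strictly worse (loss $4993).
Count: 4.

4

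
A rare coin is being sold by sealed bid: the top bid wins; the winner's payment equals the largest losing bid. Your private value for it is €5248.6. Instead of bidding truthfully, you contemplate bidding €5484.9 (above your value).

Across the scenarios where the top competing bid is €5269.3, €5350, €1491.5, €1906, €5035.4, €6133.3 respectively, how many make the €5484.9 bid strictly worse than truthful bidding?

The deviation hurts exactly when the highest competing bid lies strictly between €5248.6 and €5484.9 — overbidding then wins at a price above your value.
€5269.3: inside the interval → strictly worse (loss €20.7).
€5350: inside the interval → strictly worse (loss €101.4).
€1491.5: below both → same outcome either way.
€1906: below both → same outcome either way.
€5035.4: below both → same outcome either way.
€6133.3: above both → same outcome either way.
Count: 2.

2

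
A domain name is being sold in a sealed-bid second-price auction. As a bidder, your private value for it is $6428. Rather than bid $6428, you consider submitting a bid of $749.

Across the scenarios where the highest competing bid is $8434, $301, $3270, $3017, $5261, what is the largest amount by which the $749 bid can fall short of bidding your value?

$8434: same outcome either way → loss $0.
$301: same outcome either way → loss $0.
$3270: truthful gives $3158, deviation gives $0 → loss $3158.
$3017: truthful gives $3411, deviation gives $0 → loss $3411.
$5261: truthful gives $1167, deviation gives $0 → loss $1167.
Maximum loss: $3411.

$3411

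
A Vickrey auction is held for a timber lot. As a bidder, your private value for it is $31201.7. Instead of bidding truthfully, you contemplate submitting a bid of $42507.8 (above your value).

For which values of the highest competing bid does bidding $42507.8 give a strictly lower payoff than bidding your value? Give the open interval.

($31201.7, $42507.8)

If the competing bid is below $31201.7, both bids win at the same price — no difference.
If it is above $42507.8, both bids lose — no difference.
If it lies strictly between $31201.7 and $42507.8, bidding your value loses (payoff 0) while bidding $42507.8 wins at a price above your value (payoff negative).
So the deviation strictly hurts on the open interval ($31201.7, $42507.8).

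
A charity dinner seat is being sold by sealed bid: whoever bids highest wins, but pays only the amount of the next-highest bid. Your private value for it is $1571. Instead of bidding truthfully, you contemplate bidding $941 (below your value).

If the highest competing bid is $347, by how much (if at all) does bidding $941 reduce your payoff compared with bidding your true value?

Bidding your value $1571: you win (since $1571 > $347) and pay $347. Payoff $1224.
Bidding $941: you win and pay $347. Payoff $1571 − $347 = $1224.
Difference = $1224 − $1224 = $0; both bids lead to the same outcome because the competing bid is below both your value and your alternative bid.
Truthful bidding weakly dominates here: raising your bid can only win items priced above your value, and lowering it can only forfeit items priced below.

$0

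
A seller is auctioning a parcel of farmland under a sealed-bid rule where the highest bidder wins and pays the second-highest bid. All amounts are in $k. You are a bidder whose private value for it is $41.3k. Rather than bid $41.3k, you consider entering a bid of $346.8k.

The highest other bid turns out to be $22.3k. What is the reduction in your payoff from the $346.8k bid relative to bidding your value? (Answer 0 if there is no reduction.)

$0k

Bidding your value $41.3k: you win (since $41.3k > $22.3k) and pay $22.3k. Payoff $19k.
Bidding $346.8k: you win and pay $22.3k. Payoff $41.3k − $22.3k = $19k.
Difference = $19k − $19k = $0k; both bids lead to the same outcome because the competing bid is below both your value and your alternative bid.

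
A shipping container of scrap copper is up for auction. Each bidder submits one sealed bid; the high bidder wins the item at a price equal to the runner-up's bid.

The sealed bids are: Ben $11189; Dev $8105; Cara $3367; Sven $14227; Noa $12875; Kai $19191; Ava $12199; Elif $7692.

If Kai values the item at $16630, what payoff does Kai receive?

Highest bid: Kai at $19191, so Kai wins.
Second-highest bid: Sven at $14227 — that is the price the winner pays.
Kai's payoff = value − price = $16630 − $14227 = $2403.

$2403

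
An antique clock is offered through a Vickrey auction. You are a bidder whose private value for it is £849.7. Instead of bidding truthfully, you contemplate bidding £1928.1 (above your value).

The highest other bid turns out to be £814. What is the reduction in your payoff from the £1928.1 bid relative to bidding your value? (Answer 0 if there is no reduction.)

£0

Bidding your value £849.7: you win (since £849.7 > £814) and pay £814. Payoff £35.7.
Bidding £1928.1: you win and pay £814. Payoff £849.7 − £814 = £35.7.
Difference = £35.7 − £35.7 = £0; both bids lead to the same outcome because the competing bid is below both your value and your alternative bid.
Because the price is fixed by the runner-up's bid, deviating from your value can only change a good outcome into a bad one — never the reverse.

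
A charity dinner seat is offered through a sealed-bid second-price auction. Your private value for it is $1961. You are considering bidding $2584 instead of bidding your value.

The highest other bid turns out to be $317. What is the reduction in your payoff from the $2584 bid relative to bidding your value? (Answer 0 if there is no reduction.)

Bidding your value $1961: you win (since $1961 > $317) and pay $317. Payoff $1644.
Bidding $2584: you win and pay $317. Payoff $1961 − $317 = $1644.
Difference = $1644 − $1644 = $0; both bids lead to the same outcome because the competing bid is below both your value and your alternative bid.

$0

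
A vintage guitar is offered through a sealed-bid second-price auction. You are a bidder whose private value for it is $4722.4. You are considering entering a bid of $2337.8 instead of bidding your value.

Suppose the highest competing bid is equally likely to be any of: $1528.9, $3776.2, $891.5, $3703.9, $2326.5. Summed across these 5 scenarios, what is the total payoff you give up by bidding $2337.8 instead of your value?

The deviation costs you only when the competing bid falls strictly between $2337.8 and $4722.4; elsewhere both bids give the same outcome.
$1528.9: outcomes coincide → loss $0.
$3776.2: truthful payoff $946.2, deviation payoff $0 → loss $946.2.
$891.5: outcomes coincide → loss $0.
$3703.9: truthful payoff $1018.5, deviation payoff $0 → loss $1018.5.
$2326.5: outcomes coincide → loss $0.
Total loss = $946.2 + $1018.5 = $1964.7.

$1964.7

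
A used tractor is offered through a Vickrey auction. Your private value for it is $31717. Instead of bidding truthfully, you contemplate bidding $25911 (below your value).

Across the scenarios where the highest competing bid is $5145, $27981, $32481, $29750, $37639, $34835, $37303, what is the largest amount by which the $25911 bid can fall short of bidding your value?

$5145: same outcome either way → loss $0.
$27981: truthful gives $3736, deviation gives $0 → loss $3736.
$32481: same outcome either way → loss $0.
$29750: truthful gives $1967, deviation gives $0 → loss $1967.
$37639: same outcome either way → loss $0.
$34835: same outcome either way → loss $0.
$37303: same outcome either way → loss $0.
Maximum loss: $3736.

$3736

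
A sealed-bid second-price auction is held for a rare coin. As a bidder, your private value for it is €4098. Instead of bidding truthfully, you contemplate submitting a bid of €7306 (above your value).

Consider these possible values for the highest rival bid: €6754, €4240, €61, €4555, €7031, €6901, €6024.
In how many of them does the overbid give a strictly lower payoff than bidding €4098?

The deviation hurts exactly when the highest competing bid lies strictly between €4098 and €7306 — overbidding then wins at a price above your value.
€6754: inside the interval → strictly worse (loss €2656).
€4240: inside the interval → strictly worse (loss €142).
€61: below both → same outcome either way.
€4555: inside the interval → strictly worse (loss €457).
€7031: inside the interval → strictly worse (loss €2933).
€6901: inside the interval → strictly worse (loss €2803).
€6024: inside the interval → strictly worse (loss €1926).
Count: 6.

6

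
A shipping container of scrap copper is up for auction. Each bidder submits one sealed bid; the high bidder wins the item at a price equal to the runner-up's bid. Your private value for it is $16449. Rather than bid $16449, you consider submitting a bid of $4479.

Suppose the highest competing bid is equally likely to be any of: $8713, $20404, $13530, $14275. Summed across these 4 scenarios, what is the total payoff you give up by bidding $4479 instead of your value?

$12829

The deviation costs you only when the competing bid falls strictly between $4479 and $16449; elsewhere both bids give the same outcome.
$8713: truthful payoff $7736, deviation payoff $0 → loss $7736.
$20404: outcomes coincide → loss $0.
$13530: truthful payoff $2919, deviation payoff $0 → loss $2919.
$14275: truthful payoff $2174, deviation payoff $0 → loss $2174.
Total loss = $7736 + $2919 + $2174 = $12829.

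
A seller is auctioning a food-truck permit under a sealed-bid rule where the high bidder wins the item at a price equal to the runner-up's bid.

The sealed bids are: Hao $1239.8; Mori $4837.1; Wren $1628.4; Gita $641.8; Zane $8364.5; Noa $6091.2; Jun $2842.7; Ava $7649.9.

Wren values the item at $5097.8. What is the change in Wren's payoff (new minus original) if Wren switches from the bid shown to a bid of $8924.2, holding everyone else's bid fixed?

−$3266.7

The highest bid among the other bidders is $8364.5; Wren's bid doesn't change that.
Original bid $1628.4: Wren is not highest (top rival bid is $8364.5); payoff $0.
Alternative bid $8924.2: Wren is highest, pays the top rival bid $8364.5; payoff $5097.8 − $8364.5 = −$3266.7.
Change in payoff = −$3266.7 − ($0) = −$3266.7.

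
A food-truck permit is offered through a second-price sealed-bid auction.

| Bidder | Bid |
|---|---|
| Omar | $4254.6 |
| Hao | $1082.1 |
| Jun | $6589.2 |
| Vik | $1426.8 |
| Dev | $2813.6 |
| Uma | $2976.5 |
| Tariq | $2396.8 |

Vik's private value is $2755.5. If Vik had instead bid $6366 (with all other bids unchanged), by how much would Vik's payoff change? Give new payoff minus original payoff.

The highest bid among the other bidders is $6589.2; Vik's bid doesn't change that.
Original bid $1426.8: Vik is not highest (top rival bid is $6589.2); payoff $0.
Alternative bid $6366: Vik is not highest (top rival bid is $6589.2); payoff $0.
Change in payoff = $0 − ($0) = $0.

$0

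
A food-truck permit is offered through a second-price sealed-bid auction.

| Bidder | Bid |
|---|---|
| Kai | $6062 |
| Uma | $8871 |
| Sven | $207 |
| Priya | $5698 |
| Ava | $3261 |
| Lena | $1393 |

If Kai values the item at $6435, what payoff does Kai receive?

Highest bid: Uma at $8871, so Uma wins.
Second-highest bid: Kai at $6062 — that is the price the winner pays.
Kai did not win, so Kai pays nothing and receives nothing: payoff $0.

$0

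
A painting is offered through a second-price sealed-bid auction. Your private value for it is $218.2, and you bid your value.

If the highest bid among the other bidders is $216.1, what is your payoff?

$2.1

Your bid $218.2 exceeds the highest competing bid $216.1, so you win.
In a second-price auction the winner pays the second-highest bid, $216.1.
Payoff = value − price = $218.2 − $216.1 = $2.1.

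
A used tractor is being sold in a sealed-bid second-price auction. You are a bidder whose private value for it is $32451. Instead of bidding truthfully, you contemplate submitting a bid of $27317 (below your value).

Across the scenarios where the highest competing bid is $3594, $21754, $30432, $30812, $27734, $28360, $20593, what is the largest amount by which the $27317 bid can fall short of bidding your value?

$3594: same outcome either way → loss $0.
$21754: same outcome either way → loss $0.
$30432: truthful gives $2019, deviation gives $0 → loss $2019.
$30812: truthful gives $1639, deviation gives $0 → loss $1639.
$27734: truthful gives $4717, deviation gives $0 → loss $4717.
$28360: truthful gives $4091, deviation gives $0 → loss $4091.
$20593: same outcome either way → loss $0.
Maximum loss: $4717.

$4717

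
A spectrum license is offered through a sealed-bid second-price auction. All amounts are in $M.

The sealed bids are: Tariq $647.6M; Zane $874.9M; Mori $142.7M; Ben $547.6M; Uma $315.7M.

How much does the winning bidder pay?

Highest bid: Zane at $874.9M, so Zane wins.
Second-highest bid: Tariq at $647.6M — that is the price the winner pays.

$647.6M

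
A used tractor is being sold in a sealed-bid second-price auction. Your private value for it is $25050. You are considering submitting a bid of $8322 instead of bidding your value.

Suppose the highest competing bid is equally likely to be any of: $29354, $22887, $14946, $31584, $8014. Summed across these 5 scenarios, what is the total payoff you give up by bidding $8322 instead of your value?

The deviation costs you only when the competing bid falls strictly between $8322 and $25050; elsewhere both bids give the same outcome.
$29354: outcomes coincide → loss $0.
$22887: truthful payoff $2163, deviation payoff $0 → loss $2163.
$14946: truthful payoff $10104, deviation payoff $0 → loss $10104.
$31584: outcomes coincide → loss $0.
$8014: outcomes coincide → loss $0.
Total loss = $2163 + $10104 = $12267.

$12267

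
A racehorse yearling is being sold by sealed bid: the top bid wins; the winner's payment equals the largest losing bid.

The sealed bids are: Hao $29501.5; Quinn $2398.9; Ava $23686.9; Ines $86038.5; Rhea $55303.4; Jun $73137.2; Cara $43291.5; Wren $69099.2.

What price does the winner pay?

$73137.2

Highest bid: Ines at $86038.5, so Ines wins.
Second-highest bid: Jun at $73137.2 — that is the price the winner pays.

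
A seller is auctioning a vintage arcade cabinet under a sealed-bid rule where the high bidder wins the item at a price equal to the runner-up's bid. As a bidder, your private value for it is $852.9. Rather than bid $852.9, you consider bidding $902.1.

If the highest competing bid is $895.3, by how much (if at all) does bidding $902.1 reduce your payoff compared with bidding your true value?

$42.4

Bidding your value $852.9: you lose (since $852.9 < $895.3). Payoff $0.
Bidding $902.1: you win and pay $895.3. Payoff $852.9 − $895.3 = −$42.4.
The competing bid $895.3 lies between your value and your inflated bid, so overbidding wins an item priced above your value.
Loss from deviating = $0 − (−$42.4) = $42.4.
In a second-price auction your bid sets only whether you win, not what you pay, so bidding your true value is weakly dominant.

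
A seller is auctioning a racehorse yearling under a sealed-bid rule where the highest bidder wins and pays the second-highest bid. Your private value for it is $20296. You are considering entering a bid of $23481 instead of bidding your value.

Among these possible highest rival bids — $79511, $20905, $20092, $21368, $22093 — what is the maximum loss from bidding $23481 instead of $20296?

$1797

$79511: same outcome either way → loss $0.
$20905: truthful gives $0, deviation gives −$609 → loss $609.
$20092: same outcome either way → loss $0.
$21368: truthful gives $0, deviation gives −$1072 → loss $1072.
$22093: truthful gives $0, deviation gives −$1797 → loss $1797.
Maximum loss: $1797.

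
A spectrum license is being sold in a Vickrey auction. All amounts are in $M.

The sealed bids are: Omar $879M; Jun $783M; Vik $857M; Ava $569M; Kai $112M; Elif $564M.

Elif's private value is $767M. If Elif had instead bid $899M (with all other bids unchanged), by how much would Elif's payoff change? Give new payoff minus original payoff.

The highest bid among the other bidders is $879M; Elif's bid doesn't change that.
Original bid $564M: Elif is not highest (top rival bid is $879M); payoff $0M.
Alternative bid $899M: Elif is highest, pays the top rival bid $879M; payoff $767M − $879M = −$112M.
Change in payoff = −$112M − ($0M) = −$112M.

−$112M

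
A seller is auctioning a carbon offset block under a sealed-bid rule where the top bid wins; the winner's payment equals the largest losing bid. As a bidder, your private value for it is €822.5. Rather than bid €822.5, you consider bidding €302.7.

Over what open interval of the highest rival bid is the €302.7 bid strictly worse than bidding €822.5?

(€302.7, €822.5)

If the competing bid is below €302.7, both bids win at the same price — no difference.
If it is above €822.5, both bids lose — no difference.
If it lies strictly between €302.7 and €822.5, bidding your value wins at a price below your value (positive payoff) while bidding €302.7 loses (payoff 0).
So the deviation strictly hurts on the open interval (€302.7, €822.5).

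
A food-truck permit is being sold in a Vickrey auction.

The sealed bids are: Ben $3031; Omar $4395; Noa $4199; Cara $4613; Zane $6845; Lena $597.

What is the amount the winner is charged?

$4613

Highest bid: Zane at $6845, so Zane wins.
Second-highest bid: Cara at $4613 — that is the price the winner pays.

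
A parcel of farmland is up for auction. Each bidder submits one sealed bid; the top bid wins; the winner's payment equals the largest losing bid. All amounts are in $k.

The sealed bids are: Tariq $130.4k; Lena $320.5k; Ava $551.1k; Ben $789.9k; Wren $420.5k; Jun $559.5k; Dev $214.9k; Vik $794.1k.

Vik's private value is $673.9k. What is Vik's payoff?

Highest bid: Vik at $794.1k, so Vik wins.
Second-highest bid: Ben at $789.9k — that is the price the winner pays.
Vik's payoff = value − price = $673.9k − $789.9k = −$116k.

−$116k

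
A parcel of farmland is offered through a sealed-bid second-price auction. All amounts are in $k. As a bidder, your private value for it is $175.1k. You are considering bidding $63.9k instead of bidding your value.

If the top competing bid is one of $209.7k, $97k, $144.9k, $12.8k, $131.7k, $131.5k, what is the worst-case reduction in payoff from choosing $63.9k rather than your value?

$209.7k: same outcome either way → loss $0k.
$97k: truthful gives $78.1k, deviation gives $0k → loss $78.1k.
$144.9k: truthful gives $30.2k, deviation gives $0k → loss $30.2k.
$12.8k: same outcome either way → loss $0k.
$131.7k: truthful gives $43.4k, deviation gives $0k → loss $43.4k.
$131.5k: truthful gives $43.6k, deviation gives $0k → loss $43.6k.
Maximum loss: $78.1k.

$78.1k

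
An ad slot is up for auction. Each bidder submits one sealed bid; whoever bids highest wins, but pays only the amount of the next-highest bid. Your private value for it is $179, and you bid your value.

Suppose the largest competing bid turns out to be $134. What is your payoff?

$45

Your bid $179 exceeds the highest competing bid $134, so you win.
In a second-price auction the winner pays the second-highest bid, $134.
Payoff = value − price = $179 − $134 = $45.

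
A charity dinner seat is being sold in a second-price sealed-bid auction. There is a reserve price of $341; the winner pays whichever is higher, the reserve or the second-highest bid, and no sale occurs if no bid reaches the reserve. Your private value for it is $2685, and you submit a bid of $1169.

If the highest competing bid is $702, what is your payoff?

Your bid $1169 is the highest and exceeds the reserve.
Price = max(second-highest bid, reserve) = max($702, $341) = $702.
Payoff = $2685 − $702 = $1983.

$1983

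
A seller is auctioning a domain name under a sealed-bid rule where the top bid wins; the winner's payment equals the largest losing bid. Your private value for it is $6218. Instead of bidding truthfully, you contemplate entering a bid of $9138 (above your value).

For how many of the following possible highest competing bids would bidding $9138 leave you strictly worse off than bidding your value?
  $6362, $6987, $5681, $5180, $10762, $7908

The deviation hurts exactly when the highest competing bid lies strictly between $6218 and $9138 — overbidding then wins at a price above your value.
$6362: inside the interval → strictly worse (loss $144).
$6987: inside the interval → strictly worse (loss $769).
$5681: below both → same outcome either way.
$5180: below both → same outcome either way.
$10762: above both → same outcome either way.
$7908: inside the interval → strictly worse (loss $1690).
Count: 3.

3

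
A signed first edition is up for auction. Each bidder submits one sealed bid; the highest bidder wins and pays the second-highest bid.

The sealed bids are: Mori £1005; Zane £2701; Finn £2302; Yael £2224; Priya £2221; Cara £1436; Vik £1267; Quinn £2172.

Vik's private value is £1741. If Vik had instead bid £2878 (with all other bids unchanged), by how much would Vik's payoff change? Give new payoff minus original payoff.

The highest bid among the other bidders is £2701; Vik's bid doesn't change that.
Original bid £1267: Vik is not highest (top rival bid is £2701); payoff £0.
Alternative bid £2878: Vik is highest, pays the top rival bid £2701; payoff £1741 − £2701 = −£960.
Change in payoff = −£960 − (£0) = −£960.

−£960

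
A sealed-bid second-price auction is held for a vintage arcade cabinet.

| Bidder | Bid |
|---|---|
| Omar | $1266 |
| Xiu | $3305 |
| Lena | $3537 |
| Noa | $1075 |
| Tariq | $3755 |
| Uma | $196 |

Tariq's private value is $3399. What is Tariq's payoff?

Highest bid: Tariq at $3755, so Tariq wins.
Second-highest bid: Lena at $3537 — that is the price the winner pays.
Tariq's payoff = value − price = $3399 − $3537 = −$138.

−$138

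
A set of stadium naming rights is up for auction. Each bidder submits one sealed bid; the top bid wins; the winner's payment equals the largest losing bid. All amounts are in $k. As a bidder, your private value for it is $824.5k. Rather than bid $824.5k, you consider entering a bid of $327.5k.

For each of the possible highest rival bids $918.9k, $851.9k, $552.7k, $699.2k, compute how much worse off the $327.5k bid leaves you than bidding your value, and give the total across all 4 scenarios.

$397.1k

The deviation costs you only when the competing bid falls strictly between $327.5k and $824.5k; elsewhere both bids give the same outcome.
$918.9k: outcomes coincide → loss $0k.
$851.9k: outcomes coincide → loss $0k.
$552.7k: truthful payoff $271.8k, deviation payoff $0k → loss $271.8k.
$699.2k: truthful payoff $125.3k, deviation payoff $0k → loss $125.3k.
Total loss = $271.8k + $125.3k = $397.1k.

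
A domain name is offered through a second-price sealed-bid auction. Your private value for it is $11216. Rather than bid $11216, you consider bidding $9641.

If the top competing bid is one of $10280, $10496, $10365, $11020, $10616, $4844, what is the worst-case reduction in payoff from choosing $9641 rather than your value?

$936

$10280: truthful gives $936, deviation gives $0 → loss $936.
$10496: truthful gives $720, deviation gives $0 → loss $720.
$10365: truthful gives $851, deviation gives $0 → loss $851.
$11020: truthful gives $196, deviation gives $0 → loss $196.
$10616: truthful gives $600, deviation gives $0 → loss $600.
$4844: same outcome either way → loss $0.
Maximum loss: $936.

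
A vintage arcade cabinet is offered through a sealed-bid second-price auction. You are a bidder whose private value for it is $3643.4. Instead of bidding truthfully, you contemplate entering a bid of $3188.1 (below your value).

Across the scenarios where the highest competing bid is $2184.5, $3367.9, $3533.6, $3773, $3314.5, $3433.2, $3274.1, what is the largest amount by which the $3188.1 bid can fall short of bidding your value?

$369.3

$2184.5: same outcome either way → loss $0.
$3367.9: truthful gives $275.5, deviation gives $0 → loss $275.5.
$3533.6: truthful gives $109.8, deviation gives $0 → loss $109.8.
$3773: same outcome either way → loss $0.
$3314.5: truthful gives $328.9, deviation gives $0 → loss $328.9.
$3433.2: truthful gives $210.2, deviation gives $0 → loss $210.2.
$3274.1: truthful gives $369.3, deviation gives $0 → loss $369.3.
Maximum loss: $369.3.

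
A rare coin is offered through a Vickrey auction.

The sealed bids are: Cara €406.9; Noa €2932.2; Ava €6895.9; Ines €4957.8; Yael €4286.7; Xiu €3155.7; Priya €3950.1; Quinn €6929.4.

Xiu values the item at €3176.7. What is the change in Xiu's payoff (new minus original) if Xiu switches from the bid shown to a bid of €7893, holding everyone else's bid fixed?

−€3752.7

The highest bid among the other bidders is €6929.4; Xiu's bid doesn't change that.
Original bid €3155.7: Xiu is not highest (top rival bid is €6929.4); payoff €0.
Alternative bid €7893: Xiu is highest, pays the top rival bid €6929.4; payoff €3176.7 − €6929.4 = −€3752.7.
Change in payoff = −€3752.7 − (€0) = −€3752.7.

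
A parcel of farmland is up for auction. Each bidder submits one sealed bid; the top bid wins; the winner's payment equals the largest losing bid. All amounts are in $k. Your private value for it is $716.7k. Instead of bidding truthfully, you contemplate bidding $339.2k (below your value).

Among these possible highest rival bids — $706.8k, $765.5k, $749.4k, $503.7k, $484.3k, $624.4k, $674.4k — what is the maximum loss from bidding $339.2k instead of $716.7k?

$232.4k

$706.8k: truthful gives $9.9k, deviation gives $0k → loss $9.9k.
$765.5k: same outcome either way → loss $0k.
$749.4k: same outcome either way → loss $0k.
$503.7k: truthful gives $213k, deviation gives $0k → loss $213k.
$484.3k: truthful gives $232.4k, deviation gives $0k → loss $232.4k.
$624.4k: truthful gives $92.3k, deviation gives $0k → loss $92.3k.
$674.4k: truthful gives $42.3k, deviation gives $0k → loss $42.3k.
Maximum loss: $232.4k.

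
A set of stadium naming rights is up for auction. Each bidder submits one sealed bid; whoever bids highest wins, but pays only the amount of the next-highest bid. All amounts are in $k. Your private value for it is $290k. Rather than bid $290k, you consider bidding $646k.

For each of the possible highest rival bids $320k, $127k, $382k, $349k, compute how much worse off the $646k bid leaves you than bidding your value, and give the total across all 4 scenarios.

The deviation costs you only when the competing bid falls strictly between $290k and $646k; elsewhere both bids give the same outcome.
$320k: truthful payoff $0k, deviation payoff −$30k → loss $30k.
$127k: outcomes coincide → loss $0k.
$382k: truthful payoff $0k, deviation payoff −$92k → loss $92k.
$349k: truthful payoff $0k, deviation payoff −$59k → loss $59k.
Total loss = $30k + $92k + $59k = $181k.

$181k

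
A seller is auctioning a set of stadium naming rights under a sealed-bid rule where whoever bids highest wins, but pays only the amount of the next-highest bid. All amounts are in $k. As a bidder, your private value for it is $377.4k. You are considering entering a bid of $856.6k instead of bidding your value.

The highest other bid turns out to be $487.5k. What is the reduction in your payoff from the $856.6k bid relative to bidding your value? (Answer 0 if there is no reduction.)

Bidding your value $377.4k: you lose (since $377.4k < $487.5k). Payoff $0k.
Bidding $856.6k: you win and pay $487.5k. Payoff $377.4k − $487.5k = −$110.1k.
The competing bid $487.5k lies between your value and your inflated bid, so overbidding wins an item priced above your value.
Loss from deviating = $0k − (−$110.1k) = $110.1k.

$110.1k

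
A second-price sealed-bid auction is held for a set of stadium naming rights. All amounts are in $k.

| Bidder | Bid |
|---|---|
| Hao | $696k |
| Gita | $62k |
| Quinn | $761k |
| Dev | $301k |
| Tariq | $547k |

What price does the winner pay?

$696k

Highest bid: Quinn at $761k, so Quinn wins.
Second-highest bid: Hao at $696k — that is the price the winner pays.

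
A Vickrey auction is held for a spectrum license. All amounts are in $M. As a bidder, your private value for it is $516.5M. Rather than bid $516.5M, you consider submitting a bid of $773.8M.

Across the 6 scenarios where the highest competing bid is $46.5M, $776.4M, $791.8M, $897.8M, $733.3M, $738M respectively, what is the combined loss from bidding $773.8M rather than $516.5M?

$438.3M

The deviation costs you only when the competing bid falls strictly between $516.5M and $773.8M; elsewhere both bids give the same outcome.
$46.5M: outcomes coincide → loss $0M.
$776.4M: outcomes coincide → loss $0M.
$791.8M: outcomes coincide → loss $0M.
$897.8M: outcomes coincide → loss $0M.
$733.3M: truthful payoff $0M, deviation payoff −$216.8M → loss $216.8M.
$738M: truthful payoff $0M, deviation payoff −$221.5M → loss $221.5M.
Total loss = $216.8M + $221.5M = $438.3M.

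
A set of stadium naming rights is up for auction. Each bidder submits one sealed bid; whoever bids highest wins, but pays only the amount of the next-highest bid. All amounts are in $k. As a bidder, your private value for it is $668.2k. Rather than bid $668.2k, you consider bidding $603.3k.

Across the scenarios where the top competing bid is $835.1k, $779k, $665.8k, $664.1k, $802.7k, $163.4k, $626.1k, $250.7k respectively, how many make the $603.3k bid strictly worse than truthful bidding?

3

The deviation hurts exactly when the highest competing bid lies strictly between $603.3k and $668.2k — underbidding then forfeits a profitable win.
$835.1k: above both → same outcome either way.
$779k: above both → same outcome either way.
$665.8k: inside the interval → strictly worse (loss $2.4k).
$664.1k: inside the interval → strictly worse (loss $4.1k).
$802.7k: above both → same outcome either way.
$163.4k: below both → same outcome either way.
$626.1k: inside the interval → strictly worse (loss $42.1k).
$250.7k: below both → same outcome either way.
Count: 3.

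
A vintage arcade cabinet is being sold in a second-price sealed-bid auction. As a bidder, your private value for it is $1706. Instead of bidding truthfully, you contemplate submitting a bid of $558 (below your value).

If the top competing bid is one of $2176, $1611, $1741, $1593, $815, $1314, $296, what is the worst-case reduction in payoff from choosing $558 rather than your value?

$891

$2176: same outcome either way → loss $0.
$1611: truthful gives $95, deviation gives $0 → loss $95.
$1741: same outcome either way → loss $0.
$1593: truthful gives $113, deviation gives $0 → loss $113.
$815: truthful gives $891, deviation gives $0 → loss $891.
$1314: truthful gives $392, deviation gives $0 → loss $392.
$296: same outcome either way → loss $0.
Maximum loss: $891.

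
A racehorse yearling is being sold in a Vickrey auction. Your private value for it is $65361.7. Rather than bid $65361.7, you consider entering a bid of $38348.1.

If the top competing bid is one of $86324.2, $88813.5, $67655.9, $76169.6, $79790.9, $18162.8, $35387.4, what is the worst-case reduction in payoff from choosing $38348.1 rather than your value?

$86324.2: same outcome either way → loss $0.
$88813.5: same outcome either way → loss $0.
$67655.9: same outcome either way → loss $0.
$76169.6: same outcome either way → loss $0.
$79790.9: same outcome either way → loss $0.
$18162.8: same outcome either way → loss $0.
$35387.4: same outcome either way → loss $0.
Maximum loss: $0.

$0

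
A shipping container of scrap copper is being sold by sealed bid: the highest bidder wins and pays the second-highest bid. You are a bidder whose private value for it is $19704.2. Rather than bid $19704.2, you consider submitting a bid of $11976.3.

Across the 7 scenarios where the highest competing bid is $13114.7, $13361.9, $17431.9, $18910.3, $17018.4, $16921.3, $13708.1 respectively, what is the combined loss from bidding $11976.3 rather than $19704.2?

The deviation costs you only when the competing bid falls strictly between $11976.3 and $19704.2; elsewhere both bids give the same outcome.
$13114.7: truthful payoff $6589.5, deviation payoff $0 → loss $6589.5.
$13361.9: truthful payoff $6342.3, deviation payoff $0 → loss $6342.3.
$17431.9: truthful payoff $2272.3, deviation payoff $0 → loss $2272.3.
$18910.3: truthful payoff $793.9, deviation payoff $0 → loss $793.9.
$17018.4: truthful payoff $2685.8, deviation payoff $0 → loss $2685.8.
$16921.3: truthful payoff $2782.9, deviation payoff $0 → loss $2782.9.
$13708.1: truthful payoff $5996.1, deviation payoff $0 → loss $5996.1.
Total loss = $6589.5 + $6342.3 + $2272.3 + $793.9 + $2685.8 + $2782.9 + $5996.1 = $27462.8.
Because the price is fixed by the runner-up's bid, deviating from your value can only change a good outcome into a bad one — never the reverse.

$27462.8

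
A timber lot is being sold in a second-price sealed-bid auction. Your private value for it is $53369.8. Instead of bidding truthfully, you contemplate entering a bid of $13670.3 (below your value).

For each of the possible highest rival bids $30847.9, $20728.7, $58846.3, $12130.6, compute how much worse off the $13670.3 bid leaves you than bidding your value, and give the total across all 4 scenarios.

$55163

The deviation costs you only when the competing bid falls strictly between $13670.3 and $53369.8; elsewhere both bids give the same outcome.
$30847.9: truthful payoff $22521.9, deviation payoff $0 → loss $22521.9.
$20728.7: truthful payoff $32641.1, deviation payoff $0 → loss $32641.1.
$58846.3: outcomes coincide → loss $0.
$12130.6: outcomes coincide → loss $0.
Total loss = $22521.9 + $32641.1 = $55163.
Because the price is fixed by the runner-up's bid, deviating from your value can only change a good outcome into a bad one — never the reverse.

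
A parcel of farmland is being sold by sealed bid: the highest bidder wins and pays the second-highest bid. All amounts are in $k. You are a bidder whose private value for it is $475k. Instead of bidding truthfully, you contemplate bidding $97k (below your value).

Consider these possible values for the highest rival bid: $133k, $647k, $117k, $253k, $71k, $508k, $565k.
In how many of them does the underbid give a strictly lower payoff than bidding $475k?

3

The deviation hurts exactly when the highest competing bid lies strictly between $97k and $475k — underbidding then forfeits a profitable win.
$133k: inside the interval → strictly worse (loss $342k).
$647k: above both → same outcome either way.
$117k: inside the interval → strictly worse (loss $358k).
$253k: inside the interval → strictly worse (loss $222k).
$71k: below both → same outcome either way.
$508k: above both → same outcome either way.
$565k: above both → same outcome either way.
Count: 3.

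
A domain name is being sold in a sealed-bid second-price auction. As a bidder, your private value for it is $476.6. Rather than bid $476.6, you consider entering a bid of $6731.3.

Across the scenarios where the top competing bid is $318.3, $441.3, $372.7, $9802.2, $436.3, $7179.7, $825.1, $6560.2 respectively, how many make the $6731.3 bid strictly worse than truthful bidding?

2

The deviation hurts exactly when the highest competing bid lies strictly between $476.6 and $6731.3 — overbidding then wins at a price above your value.
$318.3: below both → same outcome either way.
$441.3: below both → same outcome either way.
$372.7: below both → same outcome either way.
$9802.2: above both → same outcome either way.
$436.3: below both → same outcome either way.
$7179.7: above both → same outcome either way.
$825.1: inside the interval → strictly worse (loss $348.5).
$6560.2: inside the interval → strictly worse (loss $6083.6).
Count: 2.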